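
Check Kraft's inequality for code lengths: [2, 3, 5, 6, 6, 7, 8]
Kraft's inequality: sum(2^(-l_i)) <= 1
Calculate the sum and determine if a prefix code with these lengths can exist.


Sum = 2^(-2) + 2^(-3) + 2^(-5) + 2^(-6) + 2^(-6) + 2^(-7) + 2^(-8)
    = 0.25 + 0.125 + 0.03125 + 0.015625 + 0.015625 + 0.0078125 + 0.00390625
    = 115/256 = 0.44921875
Since 0.44921875 <= 1, Kraft's inequality IS satisfied.
A prefix code with these lengths CAN exist.

Kraft sum = 0.44921875. Satisfied.


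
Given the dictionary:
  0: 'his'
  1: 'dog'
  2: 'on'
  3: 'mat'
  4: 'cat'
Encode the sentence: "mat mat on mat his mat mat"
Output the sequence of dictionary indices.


Look up each word in the dictionary:
  'mat' -> 3
  'mat' -> 3
  'on' -> 2
  'mat' -> 3
  'his' -> 0
  'mat' -> 3
  'mat' -> 3

Encoded: [3, 3, 2, 3, 0, 3, 3]


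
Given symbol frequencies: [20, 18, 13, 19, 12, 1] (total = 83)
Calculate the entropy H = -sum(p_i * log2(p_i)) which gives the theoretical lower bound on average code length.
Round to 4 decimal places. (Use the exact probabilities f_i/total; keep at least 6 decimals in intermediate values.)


Per-symbol terms -p_i * log2(p_i) with p_i = f_i/83:
  p = 20/83 = 0.240964: log2(p) = -2.053111, -p*log2(p) = 0.494726
  p = 18/83 = 0.216867: log2(p) = -2.205114, -p*log2(p) = 0.478218
  p = 13/83 = 0.156627: log2(p) = -2.674600, -p*log2(p) = 0.418913
  p = 19/83 = 0.228916: log2(p) = -2.127112, -p*log2(p) = 0.486929
  p = 12/83 = 0.144578: log2(p) = -2.790077, -p*log2(p) = 0.403385
  p = 1/83 = 0.012048: log2(p) = -6.375039, -p*log2(p) = 0.076808
H = 0.494726 + 0.478218 + 0.418913 + 0.486929 + 0.403385 + 0.076808 = 2.358979

H = 2.359 bits/symbol


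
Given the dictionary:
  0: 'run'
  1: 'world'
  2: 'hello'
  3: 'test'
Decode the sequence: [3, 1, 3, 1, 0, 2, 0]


Look up each index in the dictionary:
  3 -> 'test'
  1 -> 'world'
  3 -> 'test'
  1 -> 'world'
  0 -> 'run'
  2 -> 'hello'
  0 -> 'run'

Decoded: "test world test world run hello run"


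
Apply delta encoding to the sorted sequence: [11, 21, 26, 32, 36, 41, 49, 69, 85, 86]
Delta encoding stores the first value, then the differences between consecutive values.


First value: 11
Deltas:
  21 - 11 = 10
  26 - 21 = 5
  32 - 26 = 6
  36 - 32 = 4
  41 - 36 = 5
  49 - 41 = 8
  69 - 49 = 20
  85 - 69 = 16
  86 - 85 = 1


Delta encoded: [11, 10, 5, 6, 4, 5, 8, 20, 16, 1]


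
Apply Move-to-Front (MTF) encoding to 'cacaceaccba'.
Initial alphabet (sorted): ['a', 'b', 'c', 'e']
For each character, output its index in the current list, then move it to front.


MTF encoding:
'c': index 2 in ['a', 'b', 'c', 'e'] -> ['c', 'a', 'b', 'e']
'a': index 1 in ['c', 'a', 'b', 'e'] -> ['a', 'c', 'b', 'e']
'c': index 1 in ['a', 'c', 'b', 'e'] -> ['c', 'a', 'b', 'e']
'a': index 1 in ['c', 'a', 'b', 'e'] -> ['a', 'c', 'b', 'e']
'c': index 1 in ['a', 'c', 'b', 'e'] -> ['c', 'a', 'b', 'e']
'e': index 3 in ['c', 'a', 'b', 'e'] -> ['e', 'c', 'a', 'b']
'a': index 2 in ['e', 'c', 'a', 'b'] -> ['a', 'e', 'c', 'b']
'c': index 2 in ['a', 'e', 'c', 'b'] -> ['c', 'a', 'e', 'b']
'c': index 0 in ['c', 'a', 'e', 'b'] -> ['c', 'a', 'e', 'b']
'b': index 3 in ['c', 'a', 'e', 'b'] -> ['b', 'c', 'a', 'e']
'a': index 2 in ['b', 'c', 'a', 'e'] -> ['a', 'b', 'c', 'e']


Output: [2, 1, 1, 1, 1, 3, 2, 2, 0, 3, 2]


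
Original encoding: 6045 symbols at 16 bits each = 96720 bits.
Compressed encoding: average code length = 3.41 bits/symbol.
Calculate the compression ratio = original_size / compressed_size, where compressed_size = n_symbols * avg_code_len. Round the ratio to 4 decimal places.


original_size = n_symbols * orig_bits = 6045 * 16 = 96720 bits
compressed_size = n_symbols * avg_code_len = 6045 * 3.41 = 20613.45 bits
ratio = original_size / compressed_size = 96720 / 20613.45 = 4.6921

Compression ratio = 4.6921


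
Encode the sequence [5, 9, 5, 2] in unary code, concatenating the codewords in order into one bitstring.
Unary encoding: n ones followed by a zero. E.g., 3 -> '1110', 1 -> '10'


Encode each number as n ones followed by a terminating 0:
  5 -> 111110 (6 bits)
  9 -> 1111111110 (10 bits)
  5 -> 111110 (6 bits)
  2 -> 110 (3 bits)
Total length = 6 + 10 + 6 + 3 = 25 bits.

Unary([5, 9, 5, 2]) = 1111101111111110111110110 (25 bits)


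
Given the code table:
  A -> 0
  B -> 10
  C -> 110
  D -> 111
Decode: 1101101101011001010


Decoding:
110 -> C
110 -> C
110 -> C
10 -> B
110 -> C
0 -> A
10 -> B
10 -> B


Result: CCCBCABB


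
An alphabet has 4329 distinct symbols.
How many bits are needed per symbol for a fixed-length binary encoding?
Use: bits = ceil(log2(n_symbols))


log2(4329) = 12.0798
Bracket: 2^12 = 4096 < 4329 <= 2^13 = 8192
So ceil(log2(4329)) = 13

bits = ceil(log2(4329)) = ceil(12.0798) = 13 bits


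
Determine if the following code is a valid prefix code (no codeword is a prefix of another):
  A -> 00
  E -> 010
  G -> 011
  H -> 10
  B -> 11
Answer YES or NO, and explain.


Checking each pair (does one codeword prefix another?):
  A='00' vs E='010': no prefix
  A='00' vs G='011': no prefix
  A='00' vs H='10': no prefix
  A='00' vs B='11': no prefix
  E='010' vs A='00': no prefix
  E='010' vs G='011': no prefix
  E='010' vs H='10': no prefix
  E='010' vs B='11': no prefix
  G='011' vs A='00': no prefix
  G='011' vs E='010': no prefix
  G='011' vs H='10': no prefix
  G='011' vs B='11': no prefix
  H='10' vs A='00': no prefix
  H='10' vs E='010': no prefix
  H='10' vs G='011': no prefix
  H='10' vs B='11': no prefix
  B='11' vs A='00': no prefix
  B='11' vs E='010': no prefix
  B='11' vs G='011': no prefix
  B='11' vs H='10': no prefix
No violation found over all pairs.

YES -- this is a valid prefix code. No codeword is a prefix of any other codeword.


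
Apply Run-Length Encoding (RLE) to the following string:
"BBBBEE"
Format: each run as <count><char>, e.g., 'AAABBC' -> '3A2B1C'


Scanning runs left to right:
  i=0: run of 'B' x 4 -> '4B'
  i=4: run of 'E' x 2 -> '2E'

RLE = 4B2E


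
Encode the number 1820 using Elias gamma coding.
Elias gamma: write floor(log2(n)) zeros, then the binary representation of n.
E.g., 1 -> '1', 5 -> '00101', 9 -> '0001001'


num_bits = floor(log2(1820)) + 1 = 11
leading_zeros = num_bits - 1 = 10
binary(1820) = 11100011100

Elias gamma(1820) = '0000000000' + '11100011100' = 000000000011100011100 (21 bits)


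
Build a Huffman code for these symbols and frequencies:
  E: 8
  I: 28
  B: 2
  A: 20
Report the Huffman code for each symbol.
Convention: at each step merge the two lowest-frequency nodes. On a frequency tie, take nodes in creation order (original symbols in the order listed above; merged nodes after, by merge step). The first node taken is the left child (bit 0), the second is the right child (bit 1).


Huffman tree construction:
Step 1: Merge B(2) + E(8) = 10
Step 2: Merge (B+E)(10) + A(20) = 30
Step 3: Merge I(28) + ((B+E)+A)(30) = 58
Read each symbol's code off the tree from the root (left child = 0, right child = 1).

Codes:
  E: 101 (length 3)
  I: 0 (length 1)
  B: 100 (length 3)
  A: 11 (length 2)
Average code length: 98/58 = 1.6897 bits/symbol


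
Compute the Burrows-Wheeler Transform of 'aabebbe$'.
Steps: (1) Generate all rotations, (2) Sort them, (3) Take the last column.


Rotations (sorted):
  0: $aabebbe -> last char: e
  1: aabebbe$ -> last char: $
  2: abebbe$a -> last char: a
  3: bbe$aabe -> last char: e
  4: be$aabeb -> last char: b
  5: bebbe$aa -> last char: a
  6: e$aabebb -> last char: b
  7: ebbe$aab -> last char: b


BWT = e$aebabb


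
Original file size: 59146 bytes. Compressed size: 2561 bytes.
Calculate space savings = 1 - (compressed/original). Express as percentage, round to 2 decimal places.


ratio = compressed/original = 2561/59146 = 0.0433
savings = 1 - ratio = 1 - 0.0433 = 0.9567
as a percentage: 0.9567 * 100 = 95.67%

Space savings = 1 - 2561/59146 = 95.67%


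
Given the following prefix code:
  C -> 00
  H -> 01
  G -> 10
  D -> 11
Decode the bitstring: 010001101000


Decoding step by step:
Bits 01 -> H
Bits 00 -> C
Bits 01 -> H
Bits 10 -> G
Bits 10 -> G
Bits 00 -> C


Decoded message: HCHGGC


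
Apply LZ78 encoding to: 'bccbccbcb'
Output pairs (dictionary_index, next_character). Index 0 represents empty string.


LZ78 encoding steps:
Dictionary: {0: ''}
Step 1: w='' (idx 0), next='b' -> output (0, 'b'), add 'b' as idx 1
Step 2: w='' (idx 0), next='c' -> output (0, 'c'), add 'c' as idx 2
Step 3: w='c' (idx 2), next='b' -> output (2, 'b'), add 'cb' as idx 3
Step 4: w='c' (idx 2), next='c' -> output (2, 'c'), add 'cc' as idx 4
Step 5: w='b' (idx 1), next='c' -> output (1, 'c'), add 'bc' as idx 5
Step 6: w='b' (idx 1), end of input -> output (1, '')


Encoded: [(0, 'b'), (0, 'c'), (2, 'b'), (2, 'c'), (1, 'c'), (1, '')]


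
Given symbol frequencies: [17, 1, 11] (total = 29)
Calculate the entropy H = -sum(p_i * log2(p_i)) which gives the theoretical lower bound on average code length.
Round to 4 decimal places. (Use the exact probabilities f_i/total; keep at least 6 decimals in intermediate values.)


Per-symbol terms -p_i * log2(p_i) with p_i = f_i/29:
  p = 17/29 = 0.586207: log2(p) = -0.770518, -p*log2(p) = 0.451683
  p = 1/29 = 0.034483: log2(p) = -4.857981, -p*log2(p) = 0.167517
  p = 11/29 = 0.379310: log2(p) = -1.398549, -p*log2(p) = 0.530484
H = 0.451683 + 0.167517 + 0.530484 = 1.149684

H = 1.1497 bits/symbol


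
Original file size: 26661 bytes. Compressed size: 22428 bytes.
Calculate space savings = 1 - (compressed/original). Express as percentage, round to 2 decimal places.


ratio = compressed/original = 22428/26661 = 0.841229
savings = 1 - ratio = 1 - 0.841229 = 0.158771
as a percentage: 0.158771 * 100 = 15.88%

Space savings = 1 - 22428/26661 = 15.88%


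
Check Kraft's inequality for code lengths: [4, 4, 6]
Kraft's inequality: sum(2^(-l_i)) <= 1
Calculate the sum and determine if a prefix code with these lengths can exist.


Sum = 2^(-4) + 2^(-4) + 2^(-6)
    = 0.0625 + 0.0625 + 0.015625
    = 9/64 = 0.140625
Since 0.140625 <= 1, Kraft's inequality IS satisfied.
A prefix code with these lengths CAN exist.

Kraft sum = 0.140625. Satisfied.


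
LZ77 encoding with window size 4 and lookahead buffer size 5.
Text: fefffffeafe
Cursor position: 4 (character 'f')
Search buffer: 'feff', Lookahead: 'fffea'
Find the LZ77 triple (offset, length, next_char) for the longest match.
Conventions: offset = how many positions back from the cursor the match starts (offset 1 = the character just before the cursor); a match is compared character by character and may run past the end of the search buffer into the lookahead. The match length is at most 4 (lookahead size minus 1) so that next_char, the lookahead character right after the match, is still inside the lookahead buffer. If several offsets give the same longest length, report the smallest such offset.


Try each offset into the search buffer:
  offset=1 (pos 3, char 'f'): match length 3
  offset=2 (pos 2, char 'f'): match length 3
  offset=3 (pos 1, char 'e'): match length 0
  offset=4 (pos 0, char 'f'): match length 1
Longest match has length 3, found at offsets 1, 2; take the smallest, offset 1.
next_char = character at position 4 + 3 = 7 -> 'e'

Best match: offset=1, length=3 (matching 'fff' starting at position 3)
LZ77 triple: (1, 3, 'e')


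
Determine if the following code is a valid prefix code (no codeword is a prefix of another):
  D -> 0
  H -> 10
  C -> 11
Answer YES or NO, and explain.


Checking each pair (does one codeword prefix another?):
  D='0' vs H='10': no prefix
  D='0' vs C='11': no prefix
  H='10' vs D='0': no prefix
  H='10' vs C='11': no prefix
  C='11' vs D='0': no prefix
  C='11' vs H='10': no prefix
No violation found over all pairs.

YES -- this is a valid prefix code. No codeword is a prefix of any other codeword.


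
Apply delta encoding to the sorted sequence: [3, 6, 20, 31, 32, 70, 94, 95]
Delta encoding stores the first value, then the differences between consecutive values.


First value: 3
Deltas:
  6 - 3 = 3
  20 - 6 = 14
  31 - 20 = 11
  32 - 31 = 1
  70 - 32 = 38
  94 - 70 = 24
  95 - 94 = 1


Delta encoded: [3, 3, 14, 11, 1, 38, 24, 1]


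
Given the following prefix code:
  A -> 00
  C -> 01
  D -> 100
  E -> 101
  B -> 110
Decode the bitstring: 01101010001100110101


Decoding step by step:
Bits 01 -> C
Bits 101 -> E
Bits 01 -> C
Bits 00 -> A
Bits 01 -> C
Bits 100 -> D
Bits 110 -> B
Bits 101 -> E


Decoded message: CECACDBE


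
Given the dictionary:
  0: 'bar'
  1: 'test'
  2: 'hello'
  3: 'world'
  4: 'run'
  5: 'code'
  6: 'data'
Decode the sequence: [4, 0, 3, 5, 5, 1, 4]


Look up each index in the dictionary:
  4 -> 'run'
  0 -> 'bar'
  3 -> 'world'
  5 -> 'code'
  5 -> 'code'
  1 -> 'test'
  4 -> 'run'

Decoded: "run bar world code code test run"


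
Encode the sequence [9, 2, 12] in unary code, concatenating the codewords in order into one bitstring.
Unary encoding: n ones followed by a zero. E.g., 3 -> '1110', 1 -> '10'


Encode each number as n ones followed by a terminating 0:
  9 -> 1111111110 (10 bits)
  2 -> 110 (3 bits)
  12 -> 1111111111110 (13 bits)
Total length = 10 + 3 + 13 = 26 bits.

Unary([9, 2, 12]) = 11111111101101111111111110 (26 bits)


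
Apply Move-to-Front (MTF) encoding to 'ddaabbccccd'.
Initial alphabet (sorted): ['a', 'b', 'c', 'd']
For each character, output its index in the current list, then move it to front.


MTF encoding:
'd': index 3 in ['a', 'b', 'c', 'd'] -> ['d', 'a', 'b', 'c']
'd': index 0 in ['d', 'a', 'b', 'c'] -> ['d', 'a', 'b', 'c']
'a': index 1 in ['d', 'a', 'b', 'c'] -> ['a', 'd', 'b', 'c']
'a': index 0 in ['a', 'd', 'b', 'c'] -> ['a', 'd', 'b', 'c']
'b': index 2 in ['a', 'd', 'b', 'c'] -> ['b', 'a', 'd', 'c']
'b': index 0 in ['b', 'a', 'd', 'c'] -> ['b', 'a', 'd', 'c']
'c': index 3 in ['b', 'a', 'd', 'c'] -> ['c', 'b', 'a', 'd']
'c': index 0 in ['c', 'b', 'a', 'd'] -> ['c', 'b', 'a', 'd']
'c': index 0 in ['c', 'b', 'a', 'd'] -> ['c', 'b', 'a', 'd']
'c': index 0 in ['c', 'b', 'a', 'd'] -> ['c', 'b', 'a', 'd']
'd': index 3 in ['c', 'b', 'a', 'd'] -> ['d', 'c', 'b', 'a']


Output: [3, 0, 1, 0, 2, 0, 3, 0, 0, 0, 3]


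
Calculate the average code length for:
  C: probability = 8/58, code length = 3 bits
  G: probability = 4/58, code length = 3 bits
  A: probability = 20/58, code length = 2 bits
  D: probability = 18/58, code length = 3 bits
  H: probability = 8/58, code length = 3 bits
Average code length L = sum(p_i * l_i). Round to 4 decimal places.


Weighted contributions p_i * l_i:
  C: (8/58) * 3 = 24/58
  G: (4/58) * 3 = 12/58
  A: (20/58) * 2 = 40/58
  D: (18/58) * 3 = 54/58
  H: (8/58) * 3 = 24/58
Sum = (24 + 12 + 40 + 54 + 24)/58 = 154/58

L = 154/58 = 2.6552 bits/symbol


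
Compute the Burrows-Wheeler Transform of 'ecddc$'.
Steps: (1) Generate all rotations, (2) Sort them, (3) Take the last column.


Rotations (sorted):
  0: $ecddc -> last char: c
  1: c$ecdd -> last char: d
  2: cddc$e -> last char: e
  3: dc$ecd -> last char: d
  4: ddc$ec -> last char: c
  5: ecddc$ -> last char: $


BWT = cdedc$


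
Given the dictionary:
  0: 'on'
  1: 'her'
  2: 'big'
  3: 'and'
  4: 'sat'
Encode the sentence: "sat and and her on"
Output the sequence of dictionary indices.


Look up each word in the dictionary:
  'sat' -> 4
  'and' -> 3
  'and' -> 3
  'her' -> 1
  'on' -> 0

Encoded: [4, 3, 3, 1, 0]


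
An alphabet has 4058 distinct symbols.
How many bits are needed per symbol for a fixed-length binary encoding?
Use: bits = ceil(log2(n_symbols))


log2(4058) = 11.9866
Bracket: 2^11 = 2048 < 4058 <= 2^12 = 4096
So ceil(log2(4058)) = 12

bits = ceil(log2(4058)) = ceil(11.9866) = 12 bits


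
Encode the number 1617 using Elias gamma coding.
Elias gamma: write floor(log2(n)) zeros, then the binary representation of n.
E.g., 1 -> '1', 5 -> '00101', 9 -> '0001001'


num_bits = floor(log2(1617)) + 1 = 11
leading_zeros = num_bits - 1 = 10
binary(1617) = 11001010001

Elias gamma(1617) = '0000000000' + '11001010001' = 000000000011001010001 (21 bits)


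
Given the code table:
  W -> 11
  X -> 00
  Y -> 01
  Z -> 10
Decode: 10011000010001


Decoding:
10 -> Z
01 -> Y
10 -> Z
00 -> X
01 -> Y
00 -> X
01 -> Y


Result: ZYZXYXY


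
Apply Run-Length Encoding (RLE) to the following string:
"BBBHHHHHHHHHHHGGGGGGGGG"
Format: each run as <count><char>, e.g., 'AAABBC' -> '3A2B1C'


Scanning runs left to right:
  i=0: run of 'B' x 3 -> '3B'
  i=3: run of 'H' x 11 -> '11H'
  i=14: run of 'G' x 9 -> '9G'

RLE = 3B11H9G


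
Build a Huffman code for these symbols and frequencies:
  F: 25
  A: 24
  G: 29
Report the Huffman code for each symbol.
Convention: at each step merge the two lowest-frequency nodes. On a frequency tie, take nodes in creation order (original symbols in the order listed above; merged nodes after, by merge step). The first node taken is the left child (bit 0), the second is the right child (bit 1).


Huffman tree construction:
Step 1: Merge A(24) + F(25) = 49
Step 2: Merge G(29) + (A+F)(49) = 78
Read each symbol's code off the tree from the root (left child = 0, right child = 1).

Codes:
  F: 11 (length 2)
  A: 10 (length 2)
  G: 0 (length 1)
Average code length: 127/78 = 1.6282 bits/symbol


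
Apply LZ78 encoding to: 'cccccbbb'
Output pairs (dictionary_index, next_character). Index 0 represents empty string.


LZ78 encoding steps:
Dictionary: {0: ''}
Step 1: w='' (idx 0), next='c' -> output (0, 'c'), add 'c' as idx 1
Step 2: w='c' (idx 1), next='c' -> output (1, 'c'), add 'cc' as idx 2
Step 3: w='cc' (idx 2), next='b' -> output (2, 'b'), add 'ccb' as idx 3
Step 4: w='' (idx 0), next='b' -> output (0, 'b'), add 'b' as idx 4
Step 5: w='b' (idx 4), end of input -> output (4, '')


Encoded: [(0, 'c'), (1, 'c'), (2, 'b'), (0, 'b'), (4, '')]


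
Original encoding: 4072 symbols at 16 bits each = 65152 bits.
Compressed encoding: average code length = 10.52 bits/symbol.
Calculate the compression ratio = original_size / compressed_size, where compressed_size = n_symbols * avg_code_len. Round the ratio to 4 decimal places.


original_size = n_symbols * orig_bits = 4072 * 16 = 65152 bits
compressed_size = n_symbols * avg_code_len = 4072 * 10.52 = 42837.44 bits
ratio = original_size / compressed_size = 65152 / 42837.44 = 1.5209

Compression ratio = 1.5209


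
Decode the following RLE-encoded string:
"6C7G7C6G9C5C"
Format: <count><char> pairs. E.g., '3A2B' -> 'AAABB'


Expanding each <count><char> pair:
  6C -> 'CCCCCC'
  7G -> 'GGGGGGG'
  7C -> 'CCCCCCC'
  6G -> 'GGGGGG'
  9C -> 'CCCCCCCCC'
  5C -> 'CCCCC'

Decoded = CCCCCCGGGGGGGCCCCCCCGGGGGGCCCCCCCCCCCCCC


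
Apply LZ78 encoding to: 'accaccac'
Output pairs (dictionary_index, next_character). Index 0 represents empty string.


LZ78 encoding steps:
Dictionary: {0: ''}
Step 1: w='' (idx 0), next='a' -> output (0, 'a'), add 'a' as idx 1
Step 2: w='' (idx 0), next='c' -> output (0, 'c'), add 'c' as idx 2
Step 3: w='c' (idx 2), next='a' -> output (2, 'a'), add 'ca' as idx 3
Step 4: w='c' (idx 2), next='c' -> output (2, 'c'), add 'cc' as idx 4
Step 5: w='a' (idx 1), next='c' -> output (1, 'c'), add 'ac' as idx 5


Encoded: [(0, 'a'), (0, 'c'), (2, 'a'), (2, 'c'), (1, 'c')]


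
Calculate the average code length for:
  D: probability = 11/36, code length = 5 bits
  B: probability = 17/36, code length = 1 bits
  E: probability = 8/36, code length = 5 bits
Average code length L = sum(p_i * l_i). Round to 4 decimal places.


Weighted contributions p_i * l_i:
  D: (11/36) * 5 = 55/36
  B: (17/36) * 1 = 17/36
  E: (8/36) * 5 = 40/36
Sum = (55 + 17 + 40)/36 = 112/36

L = 112/36 = 3.1111 bits/symbol


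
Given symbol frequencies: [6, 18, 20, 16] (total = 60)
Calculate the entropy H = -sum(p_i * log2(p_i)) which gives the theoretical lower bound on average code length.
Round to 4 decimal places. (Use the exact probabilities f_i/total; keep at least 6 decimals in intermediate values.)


Per-symbol terms -p_i * log2(p_i) with p_i = f_i/60:
  p = 6/60 = 0.100000: log2(p) = -3.321928, -p*log2(p) = 0.332193
  p = 18/60 = 0.300000: log2(p) = -1.736966, -p*log2(p) = 0.521090
  p = 20/60 = 0.333333: log2(p) = -1.584963, -p*log2(p) = 0.528321
  p = 16/60 = 0.266667: log2(p) = -1.906891, -p*log2(p) = 0.508504
H = 0.332193 + 0.521090 + 0.528321 + 0.508504 = 1.890108

H = 1.8901 bits/symbol


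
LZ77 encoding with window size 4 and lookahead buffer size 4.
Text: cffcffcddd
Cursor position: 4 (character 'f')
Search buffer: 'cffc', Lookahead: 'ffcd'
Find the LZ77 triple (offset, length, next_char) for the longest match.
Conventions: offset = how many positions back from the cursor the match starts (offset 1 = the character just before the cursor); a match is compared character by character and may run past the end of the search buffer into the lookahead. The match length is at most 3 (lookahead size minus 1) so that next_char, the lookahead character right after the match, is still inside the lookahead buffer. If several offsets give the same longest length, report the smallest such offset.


Try each offset into the search buffer:
  offset=1 (pos 3, char 'c'): match length 0
  offset=2 (pos 2, char 'f'): match length 1
  offset=3 (pos 1, char 'f'): match length 3
  offset=4 (pos 0, char 'c'): match length 0
Longest match has length 3 at offset 3.
next_char = character at position 4 + 3 = 7 -> 'd'

Best match: offset=3, length=3 (matching 'ffc' starting at position 1)
LZ77 triple: (3, 3, 'd')


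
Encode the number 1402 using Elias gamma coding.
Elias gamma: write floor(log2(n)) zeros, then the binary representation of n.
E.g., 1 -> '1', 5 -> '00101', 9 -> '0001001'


num_bits = floor(log2(1402)) + 1 = 11
leading_zeros = num_bits - 1 = 10
binary(1402) = 10101111010

Elias gamma(1402) = '0000000000' + '10101111010' = 000000000010101111010 (21 bits)


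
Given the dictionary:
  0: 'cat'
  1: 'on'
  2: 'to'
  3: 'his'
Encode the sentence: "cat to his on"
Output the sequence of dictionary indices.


Look up each word in the dictionary:
  'cat' -> 0
  'to' -> 2
  'his' -> 3
  'on' -> 1

Encoded: [0, 2, 3, 1]


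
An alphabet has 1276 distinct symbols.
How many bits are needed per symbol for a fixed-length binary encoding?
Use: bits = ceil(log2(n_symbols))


log2(1276) = 10.3174
Bracket: 2^10 = 1024 < 1276 <= 2^11 = 2048
So ceil(log2(1276)) = 11

bits = ceil(log2(1276)) = ceil(10.3174) = 11 bits


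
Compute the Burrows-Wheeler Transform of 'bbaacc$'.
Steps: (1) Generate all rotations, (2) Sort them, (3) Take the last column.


Rotations (sorted):
  0: $bbaacc -> last char: c
  1: aacc$bb -> last char: b
  2: acc$bba -> last char: a
  3: baacc$b -> last char: b
  4: bbaacc$ -> last char: $
  5: c$bbaac -> last char: c
  6: cc$bbaa -> last char: a


BWT = cbab$ca


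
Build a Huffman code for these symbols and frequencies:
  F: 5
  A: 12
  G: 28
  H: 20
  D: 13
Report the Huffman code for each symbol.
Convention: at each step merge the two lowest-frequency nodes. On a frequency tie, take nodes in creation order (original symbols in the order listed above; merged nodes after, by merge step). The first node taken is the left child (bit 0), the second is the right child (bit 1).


Huffman tree construction:
Step 1: Merge F(5) + A(12) = 17
Step 2: Merge D(13) + (F+A)(17) = 30
Step 3: Merge H(20) + G(28) = 48
Step 4: Merge (D+(F+A))(30) + (H+G)(48) = 78
Read each symbol's code off the tree from the root (left child = 0, right child = 1).

Codes:
  F: 010 (length 3)
  A: 011 (length 3)
  G: 11 (length 2)
  H: 10 (length 2)
  D: 00 (length 2)
Average code length: 173/78 = 2.2179 bits/symbol


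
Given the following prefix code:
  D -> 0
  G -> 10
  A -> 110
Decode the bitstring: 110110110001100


Decoding step by step:
Bits 110 -> A
Bits 110 -> A
Bits 110 -> A
Bits 0 -> D
Bits 0 -> D
Bits 110 -> A
Bits 0 -> D


Decoded message: AAADDAD


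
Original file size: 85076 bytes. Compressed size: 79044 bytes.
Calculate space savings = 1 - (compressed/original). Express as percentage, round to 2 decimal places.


ratio = compressed/original = 79044/85076 = 0.929099
savings = 1 - ratio = 1 - 0.929099 = 0.070901
as a percentage: 0.070901 * 100 = 7.09%

Space savings = 1 - 79044/85076 = 7.09%


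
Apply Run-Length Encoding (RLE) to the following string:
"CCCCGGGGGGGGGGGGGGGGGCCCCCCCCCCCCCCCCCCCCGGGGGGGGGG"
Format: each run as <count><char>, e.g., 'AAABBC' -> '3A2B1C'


Scanning runs left to right:
  i=0: run of 'C' x 4 -> '4C'
  i=4: run of 'G' x 17 -> '17G'
  i=21: run of 'C' x 20 -> '20C'
  i=41: run of 'G' x 10 -> '10G'

RLE = 4C17G20C10G


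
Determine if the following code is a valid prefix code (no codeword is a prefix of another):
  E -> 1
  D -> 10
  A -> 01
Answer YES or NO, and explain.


Checking each pair (does one codeword prefix another?):
  E='1' vs D='10': prefix -- VIOLATION

NO -- this is NOT a valid prefix code. E (1) is a prefix of D (10).


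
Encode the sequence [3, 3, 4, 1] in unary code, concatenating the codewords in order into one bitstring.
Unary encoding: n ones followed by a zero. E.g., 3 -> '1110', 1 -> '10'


Encode each number as n ones followed by a terminating 0:
  3 -> 1110 (4 bits)
  3 -> 1110 (4 bits)
  4 -> 11110 (5 bits)
  1 -> 10 (2 bits)
Total length = 4 + 4 + 5 + 2 = 15 bits.

Unary([3, 3, 4, 1]) = 111011101111010 (15 bits)


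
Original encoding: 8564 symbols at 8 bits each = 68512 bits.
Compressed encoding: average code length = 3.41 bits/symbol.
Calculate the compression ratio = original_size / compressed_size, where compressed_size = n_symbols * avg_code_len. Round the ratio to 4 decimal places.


original_size = n_symbols * orig_bits = 8564 * 8 = 68512 bits
compressed_size = n_symbols * avg_code_len = 8564 * 3.41 = 29203.24 bits
ratio = original_size / compressed_size = 68512 / 29203.24 = 2.346

Compression ratio = 2.346


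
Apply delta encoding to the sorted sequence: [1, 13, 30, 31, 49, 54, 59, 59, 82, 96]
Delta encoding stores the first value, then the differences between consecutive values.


First value: 1
Deltas:
  13 - 1 = 12
  30 - 13 = 17
  31 - 30 = 1
  49 - 31 = 18
  54 - 49 = 5
  59 - 54 = 5
  59 - 59 = 0
  82 - 59 = 23
  96 - 82 = 14


Delta encoded: [1, 12, 17, 1, 18, 5, 5, 0, 23, 14]


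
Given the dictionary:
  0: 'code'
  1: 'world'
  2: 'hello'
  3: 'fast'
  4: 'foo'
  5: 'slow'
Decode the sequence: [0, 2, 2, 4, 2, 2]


Look up each index in the dictionary:
  0 -> 'code'
  2 -> 'hello'
  2 -> 'hello'
  4 -> 'foo'
  2 -> 'hello'
  2 -> 'hello'

Decoded: "code hello hello foo hello hello"


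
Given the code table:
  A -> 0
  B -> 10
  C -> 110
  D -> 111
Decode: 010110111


Decoding:
0 -> A
10 -> B
110 -> C
111 -> D


Result: ABCD


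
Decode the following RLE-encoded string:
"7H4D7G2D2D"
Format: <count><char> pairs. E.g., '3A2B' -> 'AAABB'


Expanding each <count><char> pair:
  7H -> 'HHHHHHH'
  4D -> 'DDDD'
  7G -> 'GGGGGGG'
  2D -> 'DD'
  2D -> 'DD'

Decoded = HHHHHHHDDDDGGGGGGGDDDD


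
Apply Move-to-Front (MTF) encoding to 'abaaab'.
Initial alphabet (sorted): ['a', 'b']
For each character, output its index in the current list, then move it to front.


MTF encoding:
'a': index 0 in ['a', 'b'] -> ['a', 'b']
'b': index 1 in ['a', 'b'] -> ['b', 'a']
'a': index 1 in ['b', 'a'] -> ['a', 'b']
'a': index 0 in ['a', 'b'] -> ['a', 'b']
'a': index 0 in ['a', 'b'] -> ['a', 'b']
'b': index 1 in ['a', 'b'] -> ['b', 'a']


Output: [0, 1, 1, 0, 0, 1]


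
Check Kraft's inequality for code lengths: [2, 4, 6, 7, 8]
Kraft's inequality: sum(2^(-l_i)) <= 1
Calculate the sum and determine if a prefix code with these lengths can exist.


Sum = 2^(-2) + 2^(-4) + 2^(-6) + 2^(-7) + 2^(-8)
    = 0.25 + 0.0625 + 0.015625 + 0.0078125 + 0.00390625
    = 87/256 = 0.33984375
Since 0.33984375 <= 1, Kraft's inequality IS satisfied.
A prefix code with these lengths CAN exist.

Kraft sum = 0.33984375. Satisfied.


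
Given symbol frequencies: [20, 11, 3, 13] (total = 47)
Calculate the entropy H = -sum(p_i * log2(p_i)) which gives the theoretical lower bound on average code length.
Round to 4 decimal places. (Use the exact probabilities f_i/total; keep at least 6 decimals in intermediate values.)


Per-symbol terms -p_i * log2(p_i) with p_i = f_i/47:
  p = 20/47 = 0.425532: log2(p) = -1.232661, -p*log2(p) = 0.524536
  p = 11/47 = 0.234043: log2(p) = -2.095157, -p*log2(p) = 0.490356
  p = 3/47 = 0.063830: log2(p) = -3.969626, -p*log2(p) = 0.253380
  p = 13/47 = 0.276596: log2(p) = -1.854149, -p*log2(p) = 0.512850
H = 0.524536 + 0.490356 + 0.253380 + 0.512850 = 1.781122

H = 1.7811 bits/symbol


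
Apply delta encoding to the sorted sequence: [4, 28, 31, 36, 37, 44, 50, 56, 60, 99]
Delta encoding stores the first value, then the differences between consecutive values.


First value: 4
Deltas:
  28 - 4 = 24
  31 - 28 = 3
  36 - 31 = 5
  37 - 36 = 1
  44 - 37 = 7
  50 - 44 = 6
  56 - 50 = 6
  60 - 56 = 4
  99 - 60 = 39


Delta encoded: [4, 24, 3, 5, 1, 7, 6, 6, 4, 39]


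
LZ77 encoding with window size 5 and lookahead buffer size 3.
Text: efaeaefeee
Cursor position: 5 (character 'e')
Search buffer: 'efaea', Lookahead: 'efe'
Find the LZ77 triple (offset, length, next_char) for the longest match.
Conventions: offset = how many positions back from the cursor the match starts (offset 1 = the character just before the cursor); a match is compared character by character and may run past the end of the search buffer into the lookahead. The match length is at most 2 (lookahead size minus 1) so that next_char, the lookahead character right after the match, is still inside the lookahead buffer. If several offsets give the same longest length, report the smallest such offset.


Try each offset into the search buffer:
  offset=1 (pos 4, char 'a'): match length 0
  offset=2 (pos 3, char 'e'): match length 1
  offset=3 (pos 2, char 'a'): match length 0
  offset=4 (pos 1, char 'f'): match length 0
  offset=5 (pos 0, char 'e'): match length 2
Longest match has length 2 at offset 5.
next_char = character at position 5 + 2 = 7 -> 'e'

Best match: offset=5, length=2 (matching 'ef' starting at position 0)
LZ77 triple: (5, 2, 'e')


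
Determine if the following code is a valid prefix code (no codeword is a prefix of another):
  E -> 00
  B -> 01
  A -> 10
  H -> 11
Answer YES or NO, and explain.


Checking each pair (does one codeword prefix another?):
  E='00' vs B='01': no prefix
  E='00' vs A='10': no prefix
  E='00' vs H='11': no prefix
  B='01' vs E='00': no prefix
  B='01' vs A='10': no prefix
  B='01' vs H='11': no prefix
  A='10' vs E='00': no prefix
  A='10' vs B='01': no prefix
  A='10' vs H='11': no prefix
  H='11' vs E='00': no prefix
  H='11' vs B='01': no prefix
  H='11' vs A='10': no prefix
No violation found over all pairs.

YES -- this is a valid prefix code. No codeword is a prefix of any other codeword.


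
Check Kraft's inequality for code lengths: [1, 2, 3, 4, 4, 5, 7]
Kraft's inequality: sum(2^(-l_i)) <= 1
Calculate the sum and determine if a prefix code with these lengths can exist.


Sum = 2^(-1) + 2^(-2) + 2^(-3) + 2^(-4) + 2^(-4) + 2^(-5) + 2^(-7)
    = 0.5 + 0.25 + 0.125 + 0.0625 + 0.0625 + 0.03125 + 0.0078125
    = 133/128 = 1.0390625
Since 1.0390625 > 1, Kraft's inequality is NOT satisfied.
A prefix code with these lengths CANNOT exist.

Kraft sum = 1.0390625. Not satisfied.


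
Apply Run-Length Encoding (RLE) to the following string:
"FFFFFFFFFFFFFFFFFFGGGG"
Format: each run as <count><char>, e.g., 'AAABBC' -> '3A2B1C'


Scanning runs left to right:
  i=0: run of 'F' x 18 -> '18F'
  i=18: run of 'G' x 4 -> '4G'

RLE = 18F4G


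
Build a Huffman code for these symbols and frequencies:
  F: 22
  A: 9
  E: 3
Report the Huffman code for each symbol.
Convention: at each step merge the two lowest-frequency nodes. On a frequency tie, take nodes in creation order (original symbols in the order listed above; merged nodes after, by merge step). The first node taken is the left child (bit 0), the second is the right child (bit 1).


Huffman tree construction:
Step 1: Merge E(3) + A(9) = 12
Step 2: Merge (E+A)(12) + F(22) = 34
Read each symbol's code off the tree from the root (left child = 0, right child = 1).

Codes:
  F: 1 (length 1)
  A: 01 (length 2)
  E: 00 (length 2)
Average code length: 46/34 = 1.3529 bits/symbol


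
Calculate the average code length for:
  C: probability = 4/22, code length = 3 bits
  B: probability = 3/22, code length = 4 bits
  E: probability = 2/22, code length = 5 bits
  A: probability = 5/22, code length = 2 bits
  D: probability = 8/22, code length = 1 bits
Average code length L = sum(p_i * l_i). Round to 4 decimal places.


Weighted contributions p_i * l_i:
  C: (4/22) * 3 = 12/22
  B: (3/22) * 4 = 12/22
  E: (2/22) * 5 = 10/22
  A: (5/22) * 2 = 10/22
  D: (8/22) * 1 = 8/22
Sum = (12 + 12 + 10 + 10 + 8)/22 = 52/22

L = 52/22 = 2.3636 bits/symbol


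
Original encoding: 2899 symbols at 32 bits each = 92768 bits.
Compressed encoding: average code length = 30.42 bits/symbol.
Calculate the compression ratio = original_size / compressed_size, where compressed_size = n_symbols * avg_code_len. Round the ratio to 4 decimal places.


original_size = n_symbols * orig_bits = 2899 * 32 = 92768 bits
compressed_size = n_symbols * avg_code_len = 2899 * 30.42 = 88187.58 bits
ratio = original_size / compressed_size = 92768 / 88187.58 = 1.0519

Compression ratio = 1.0519


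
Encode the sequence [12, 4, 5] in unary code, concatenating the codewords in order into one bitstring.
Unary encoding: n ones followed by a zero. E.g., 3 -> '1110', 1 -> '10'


Encode each number as n ones followed by a terminating 0:
  12 -> 1111111111110 (13 bits)
  4 -> 11110 (5 bits)
  5 -> 111110 (6 bits)
Total length = 13 + 5 + 6 = 24 bits.

Unary([12, 4, 5]) = 111111111111011110111110 (24 bits)


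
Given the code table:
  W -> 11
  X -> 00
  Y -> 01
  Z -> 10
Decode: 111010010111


Decoding:
11 -> W
10 -> Z
10 -> Z
01 -> Y
01 -> Y
11 -> W


Result: WZZYYW


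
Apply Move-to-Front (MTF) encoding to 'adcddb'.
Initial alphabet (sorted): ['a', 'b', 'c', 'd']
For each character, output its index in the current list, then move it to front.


MTF encoding:
'a': index 0 in ['a', 'b', 'c', 'd'] -> ['a', 'b', 'c', 'd']
'd': index 3 in ['a', 'b', 'c', 'd'] -> ['d', 'a', 'b', 'c']
'c': index 3 in ['d', 'a', 'b', 'c'] -> ['c', 'd', 'a', 'b']
'd': index 1 in ['c', 'd', 'a', 'b'] -> ['d', 'c', 'a', 'b']
'd': index 0 in ['d', 'c', 'a', 'b'] -> ['d', 'c', 'a', 'b']
'b': index 3 in ['d', 'c', 'a', 'b'] -> ['b', 'd', 'c', 'a']


Output: [0, 3, 3, 1, 0, 3]


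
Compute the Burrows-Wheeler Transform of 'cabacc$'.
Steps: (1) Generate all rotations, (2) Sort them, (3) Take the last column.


Rotations (sorted):
  0: $cabacc -> last char: c
  1: abacc$c -> last char: c
  2: acc$cab -> last char: b
  3: bacc$ca -> last char: a
  4: c$cabac -> last char: c
  5: cabacc$ -> last char: $
  6: cc$caba -> last char: a


BWT = ccbac$a


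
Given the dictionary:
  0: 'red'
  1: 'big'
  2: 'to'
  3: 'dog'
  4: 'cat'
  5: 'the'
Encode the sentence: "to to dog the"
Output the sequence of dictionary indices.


Look up each word in the dictionary:
  'to' -> 2
  'to' -> 2
  'dog' -> 3
  'the' -> 5

Encoded: [2, 2, 3, 5]


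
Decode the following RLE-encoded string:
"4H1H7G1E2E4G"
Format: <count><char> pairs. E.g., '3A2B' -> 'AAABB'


Expanding each <count><char> pair:
  4H -> 'HHHH'
  1H -> 'H'
  7G -> 'GGGGGGG'
  1E -> 'E'
  2E -> 'EE'
  4G -> 'GGGG'

Decoded = HHHHHGGGGGGGEEEGGGG


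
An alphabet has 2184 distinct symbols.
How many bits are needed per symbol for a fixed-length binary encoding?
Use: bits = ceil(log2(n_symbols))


log2(2184) = 11.0928
Bracket: 2^11 = 2048 < 2184 <= 2^12 = 4096
So ceil(log2(2184)) = 12

bits = ceil(log2(2184)) = ceil(11.0928) = 12 bits


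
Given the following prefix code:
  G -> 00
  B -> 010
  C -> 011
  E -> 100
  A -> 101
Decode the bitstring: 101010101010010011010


Decoding step by step:
Bits 101 -> A
Bits 010 -> B
Bits 101 -> A
Bits 010 -> B
Bits 010 -> B
Bits 011 -> C
Bits 010 -> B


Decoded message: ABABBCB


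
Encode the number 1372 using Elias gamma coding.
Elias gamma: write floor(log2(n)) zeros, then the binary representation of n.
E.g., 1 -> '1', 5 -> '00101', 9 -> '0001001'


num_bits = floor(log2(1372)) + 1 = 11
leading_zeros = num_bits - 1 = 10
binary(1372) = 10101011100

Elias gamma(1372) = '0000000000' + '10101011100' = 000000000010101011100 (21 bits)


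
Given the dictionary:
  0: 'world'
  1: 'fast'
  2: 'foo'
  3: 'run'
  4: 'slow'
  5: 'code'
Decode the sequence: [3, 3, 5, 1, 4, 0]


Look up each index in the dictionary:
  3 -> 'run'
  3 -> 'run'
  5 -> 'code'
  1 -> 'fast'
  4 -> 'slow'
  0 -> 'world'

Decoded: "run run code fast slow world"


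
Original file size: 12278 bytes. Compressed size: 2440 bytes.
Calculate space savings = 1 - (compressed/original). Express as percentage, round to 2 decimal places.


ratio = compressed/original = 2440/12278 = 0.198729
savings = 1 - ratio = 1 - 0.198729 = 0.801271
as a percentage: 0.801271 * 100 = 80.13%

Space savings = 1 - 2440/12278 = 80.13%


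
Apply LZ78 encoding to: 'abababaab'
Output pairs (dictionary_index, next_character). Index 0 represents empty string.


LZ78 encoding steps:
Dictionary: {0: ''}
Step 1: w='' (idx 0), next='a' -> output (0, 'a'), add 'a' as idx 1
Step 2: w='' (idx 0), next='b' -> output (0, 'b'), add 'b' as idx 2
Step 3: w='a' (idx 1), next='b' -> output (1, 'b'), add 'ab' as idx 3
Step 4: w='ab' (idx 3), next='a' -> output (3, 'a'), add 'aba' as idx 4
Step 5: w='ab' (idx 3), end of input -> output (3, '')


Encoded: [(0, 'a'), (0, 'b'), (1, 'b'), (3, 'a'), (3, '')]


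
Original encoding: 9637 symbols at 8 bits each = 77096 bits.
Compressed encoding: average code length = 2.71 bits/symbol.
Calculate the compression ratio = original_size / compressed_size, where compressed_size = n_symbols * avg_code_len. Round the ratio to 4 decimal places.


original_size = n_symbols * orig_bits = 9637 * 8 = 77096 bits
compressed_size = n_symbols * avg_code_len = 9637 * 2.71 = 26116.27 bits
ratio = original_size / compressed_size = 77096 / 26116.27 = 2.952

Compression ratio = 2.952


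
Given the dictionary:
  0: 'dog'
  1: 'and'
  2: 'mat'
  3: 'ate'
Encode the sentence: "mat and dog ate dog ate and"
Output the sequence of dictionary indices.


Look up each word in the dictionary:
  'mat' -> 2
  'and' -> 1
  'dog' -> 0
  'ate' -> 3
  'dog' -> 0
  'ate' -> 3
  'and' -> 1

Encoded: [2, 1, 0, 3, 0, 3, 1]


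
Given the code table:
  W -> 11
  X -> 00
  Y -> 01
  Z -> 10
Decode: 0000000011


Decoding:
00 -> X
00 -> X
00 -> X
00 -> X
11 -> W


Result: XXXXW


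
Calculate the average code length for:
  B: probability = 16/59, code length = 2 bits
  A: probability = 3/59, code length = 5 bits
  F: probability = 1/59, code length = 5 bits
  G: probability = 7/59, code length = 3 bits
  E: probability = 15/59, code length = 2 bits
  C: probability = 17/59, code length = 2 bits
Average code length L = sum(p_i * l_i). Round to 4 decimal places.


Weighted contributions p_i * l_i:
  B: (16/59) * 2 = 32/59
  A: (3/59) * 5 = 15/59
  F: (1/59) * 5 = 5/59
  G: (7/59) * 3 = 21/59
  E: (15/59) * 2 = 30/59
  C: (17/59) * 2 = 34/59
Sum = (32 + 15 + 5 + 21 + 30 + 34)/59 = 137/59

L = 137/59 = 2.3220 bits/symbol


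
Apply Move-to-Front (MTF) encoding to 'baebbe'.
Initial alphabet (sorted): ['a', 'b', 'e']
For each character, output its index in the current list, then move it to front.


MTF encoding:
'b': index 1 in ['a', 'b', 'e'] -> ['b', 'a', 'e']
'a': index 1 in ['b', 'a', 'e'] -> ['a', 'b', 'e']
'e': index 2 in ['a', 'b', 'e'] -> ['e', 'a', 'b']
'b': index 2 in ['e', 'a', 'b'] -> ['b', 'e', 'a']
'b': index 0 in ['b', 'e', 'a'] -> ['b', 'e', 'a']
'e': index 1 in ['b', 'e', 'a'] -> ['e', 'b', 'a']


Output: [1, 1, 2, 2, 0, 1]


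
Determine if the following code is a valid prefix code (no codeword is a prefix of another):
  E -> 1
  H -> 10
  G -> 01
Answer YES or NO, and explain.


Checking each pair (does one codeword prefix another?):
  E='1' vs H='10': prefix -- VIOLATION

NO -- this is NOT a valid prefix code. E (1) is a prefix of H (10).
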